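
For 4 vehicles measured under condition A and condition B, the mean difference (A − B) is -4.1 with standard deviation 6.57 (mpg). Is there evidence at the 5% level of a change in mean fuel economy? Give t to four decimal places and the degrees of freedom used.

H0: μ_d = 0; H1: μ_d ≠ 0 (paired t-test on the differences, two-sided).
t = d̄/(s_d/√n) = -4.1/(6.57/√4) = -1.2481
df = n − 1 = 3
Two-sided p-value ≈ 0.301
Since p ≈ 0.301 > α = 0.05, fail to reject H0; the data do not provide sufficient evidence against H0.

t = -1.2481, df = 3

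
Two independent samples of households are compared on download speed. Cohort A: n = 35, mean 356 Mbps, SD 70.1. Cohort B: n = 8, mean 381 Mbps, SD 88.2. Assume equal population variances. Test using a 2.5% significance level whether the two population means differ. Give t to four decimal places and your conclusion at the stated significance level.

Let group 1 = cohort A, group 2 = cohort B. H0: μ_1 = μ_2; H1: μ_1 ≠ μ_2 (two-sample pooled-variance t-test, two-sided).
s_p² = [(35−1)·70.1² + (8−1)·88.2²]/(35+8−2) = 5403.2
t = (356 − 381)/√[5403.2·(1/35 + 1/8)] = -0.8679
df = n₁ + n₂ − 2 = 41
Two-sided p-value ≈ 0.3905
Since p ≈ 0.3905 > α = 0.025, fail to reject H0; the evidence is not statistically significant.

t = -0.8679; fail to reject H0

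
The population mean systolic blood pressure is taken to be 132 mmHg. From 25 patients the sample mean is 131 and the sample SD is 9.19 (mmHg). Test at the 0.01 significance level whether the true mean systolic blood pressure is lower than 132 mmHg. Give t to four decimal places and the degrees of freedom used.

H0: μ = 132; H1: μ < 132 (one-sample t-test, left-tailed).
t = (x̄ − μ₀)/(s/√n) = (131 − 132)/(9.19/√25) = -0.5441
df = n − 1 = 24
p-value = P(T ≤ -0.5441) ≈ 0.296
Since p ≈ 0.296 > α = 0.01, fail to reject H0; the data do not provide sufficient evidence against H0.

t = -0.5441, df = 24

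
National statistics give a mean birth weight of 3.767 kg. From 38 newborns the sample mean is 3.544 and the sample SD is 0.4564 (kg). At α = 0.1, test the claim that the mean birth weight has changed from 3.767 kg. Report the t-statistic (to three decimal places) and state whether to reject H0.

t = -3.012; reject H0

H0: μ = 3.767; H1: μ ≠ 3.767 (one-sample t-test, two-sided).
t = (x̄ − μ₀)/(s/√n) = (3.544 − 3.767)/(0.4564/√38) = -3.012
df = n − 1 = 37
Two-sided p-value ≈ 0.005
Since p ≈ 0.005 < α = 0.1, reject H0; the data support H1.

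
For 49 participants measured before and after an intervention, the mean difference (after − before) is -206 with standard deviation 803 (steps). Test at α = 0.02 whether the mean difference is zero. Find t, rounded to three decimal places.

-1.796

H0: μ_d = 0; H1: μ_d ≠ 0 (paired t-test on the differences, two-sided).
t = d̄/(s_d/√n) = -206/(803/√49) = -1.796
df = n − 1 = 48
Two-sided p-value ≈ 0.079
Since p ≈ 0.079 > α = 0.02, fail to reject H0; the data do not provide sufficient evidence against H0.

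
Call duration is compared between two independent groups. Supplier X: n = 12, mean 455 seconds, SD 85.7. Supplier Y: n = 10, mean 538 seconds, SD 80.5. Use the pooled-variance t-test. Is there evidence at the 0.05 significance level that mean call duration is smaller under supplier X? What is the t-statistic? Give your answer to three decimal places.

-2.324

Let group 1 = supplier X, group 2 = supplier Y. H0: μ_1 = μ_2; H1: μ_1 < μ_2 (two-sample pooled-variance t-test, left-tailed).
s_p² = [(12−1)·85.7² + (10−1)·80.5²]/(12+10−2) = 6955.58
t = (455 − 538)/√[6955.58·(1/12 + 1/10)] = -2.324
df = n₁ + n₂ − 2 = 20
p-value = P(T ≤ -2.324) ≈ 0.0154
Since p ≈ 0.0154 < α = 0.05, reject H0; the data support H1.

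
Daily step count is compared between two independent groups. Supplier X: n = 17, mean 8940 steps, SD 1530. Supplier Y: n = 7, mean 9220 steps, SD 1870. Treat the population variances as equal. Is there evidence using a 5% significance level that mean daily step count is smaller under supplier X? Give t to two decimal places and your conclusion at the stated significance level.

Let group 1 = supplier X, group 2 = supplier Y. H0: μ_1 = μ_2; H1: μ_1 < μ_2 (two-sample pooled-variance t-test, left-tailed).
s_p² = [(17−1)·1530² + (7−1)·1870²]/(17+7−2) = 2656170
t = (8940 − 9220)/√[2656170·(1/17 + 1/7)] = -0.38
df = n₁ + n₂ − 2 = 22
p-value = P(T ≤ -0.38) ≈ 0.3529
Since p ≈ 0.3529 > α = 0.05, fail to reject H0; the evidence is not statistically significant.

t = -0.38; fail to reject H0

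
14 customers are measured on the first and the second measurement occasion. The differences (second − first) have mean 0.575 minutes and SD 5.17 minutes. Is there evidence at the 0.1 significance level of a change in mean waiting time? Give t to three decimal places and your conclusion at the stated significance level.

H0: μ_d = 0; H1: μ_d ≠ 0 (paired t-test on the differences, two-sided).
t = d̄/(s_d/√n) = 0.575/(5.17/√14) = 0.416
df = n − 1 = 13
Two-sided p-value ≈ 0.6841
Since p ≈ 0.6841 > α = 0.1, fail to reject H0; the data do not provide sufficient evidence against H0.

t = 0.416; fail to reject H0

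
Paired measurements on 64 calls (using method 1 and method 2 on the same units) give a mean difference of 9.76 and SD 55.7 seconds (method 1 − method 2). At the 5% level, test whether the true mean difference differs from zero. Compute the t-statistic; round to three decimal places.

1.402

H0: μ_d = 0; H1: μ_d ≠ 0 (paired t-test on the differences, two-sided).
t = d̄/(s_d/√n) = 9.76/(55.7/√64) = 1.402
df = n − 1 = 63
Two-sided p-value ≈ 0.166
Since p ≈ 0.166 > α = 0.05, fail to reject H0; the data do not provide sufficient evidence against H0.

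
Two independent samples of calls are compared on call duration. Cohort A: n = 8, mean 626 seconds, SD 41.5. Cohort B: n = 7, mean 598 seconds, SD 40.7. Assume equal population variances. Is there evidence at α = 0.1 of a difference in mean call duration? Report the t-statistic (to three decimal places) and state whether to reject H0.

t = 1.315; fail to reject H0

Let group 1 = cohort A, group 2 = cohort B. H0: μ_1 = μ_2; H1: μ_1 ≠ μ_2 (two-sample pooled-variance t-test, two-sided).
s_p² = [(8−1)·41.5² + (7−1)·40.7²]/(8+7−2) = 1691.9
t = (626 − 598)/√[1691.9·(1/8 + 1/7)] = 1.315
df = n₁ + n₂ − 2 = 13
Two-sided p-value ≈ 0.211
Since p ≈ 0.211 > α = 0.1, fail to reject H0; the evidence is not statistically significant.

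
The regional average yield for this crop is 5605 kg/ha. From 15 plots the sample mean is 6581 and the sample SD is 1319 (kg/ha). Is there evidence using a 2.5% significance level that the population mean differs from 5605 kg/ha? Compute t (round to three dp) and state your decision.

t = 2.866; reject H0

H0: μ = 5605; H1: μ ≠ 5605 (one-sample t-test, two-sided).
t = (x̄ − μ₀)/(s/√n) = (6581 − 5605)/(1319/√15) = 2.866
df = n − 1 = 14
Two-sided p-value ≈ 0.0125
Since p ≈ 0.0125 < α = 0.025, reject H0; the evidence is statistically significant.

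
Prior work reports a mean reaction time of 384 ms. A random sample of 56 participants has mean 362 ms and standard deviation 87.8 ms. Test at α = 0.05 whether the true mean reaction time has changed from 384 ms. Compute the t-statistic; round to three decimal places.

H0: μ = 384; H1: μ ≠ 384 (one-sample t-test, two-sided).
t = (x̄ − μ₀)/(s/√n) = (362 − 384)/(87.8/√56) = -1.875
df = n − 1 = 55
Two-sided p-value ≈ 0.066
Since p ≈ 0.066 > α = 0.05, fail to reject H0; the evidence is not statistically significant.

-1.875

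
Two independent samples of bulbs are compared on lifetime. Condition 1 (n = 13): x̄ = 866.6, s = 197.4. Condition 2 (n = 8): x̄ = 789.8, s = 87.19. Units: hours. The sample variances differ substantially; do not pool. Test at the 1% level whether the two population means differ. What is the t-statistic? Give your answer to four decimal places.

Let group 1 = condition 1, group 2 = condition 2. H0: μ_1 = μ_2; H1: μ_1 ≠ μ_2 (Welch's two-sample t-test, two-sided).
t = (x̄_1 − x̄_2)/√(s_1²/n_1 + s_2²/n_2) = (866.6 − 789.8)/√(197.4²/13 + 87.19²/8) = 1.2223
Welch–Satterthwaite df ≈ 17.76
Two-sided p-value ≈ 0.2376
Since p ≈ 0.2376 > α = 0.01, fail to reject H0; the data do not provide sufficient evidence against H0.

1.2223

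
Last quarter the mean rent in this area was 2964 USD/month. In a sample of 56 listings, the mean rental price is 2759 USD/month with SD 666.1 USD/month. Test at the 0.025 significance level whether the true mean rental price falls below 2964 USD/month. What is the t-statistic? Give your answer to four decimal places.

H0: μ = 2964; H1: μ < 2964 (one-sample t-test, left-tailed).
t = (x̄ − μ₀)/(s/√n) = (2759 − 2964)/(666.1/√56) = -2.3031
df = n − 1 = 55
p-value = P(T ≤ -2.3031) ≈ 0.0125
Since p ≈ 0.0125 < α = 0.025, reject H0; the data support H1.

-2.3031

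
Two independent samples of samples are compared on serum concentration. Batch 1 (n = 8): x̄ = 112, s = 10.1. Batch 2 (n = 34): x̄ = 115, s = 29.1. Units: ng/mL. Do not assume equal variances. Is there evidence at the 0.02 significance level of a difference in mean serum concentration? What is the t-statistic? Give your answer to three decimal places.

-0.489

Let group 1 = batch 1, group 2 = batch 2. H0: μ_1 = μ_2; H1: μ_1 ≠ μ_2 (Welch's two-sample t-test, two-sided).
t = (x̄_1 − x̄_2)/√(s_1²/n_1 + s_2²/n_2) = (112 − 115)/√(10.1²/8 + 29.1²/34) = -0.489
Welch–Satterthwaite df ≈ 33.74
Two-sided p-value ≈ 0.628
Since p ≈ 0.628 > α = 0.02, fail to reject H0; the data do not provide sufficient evidence against H0.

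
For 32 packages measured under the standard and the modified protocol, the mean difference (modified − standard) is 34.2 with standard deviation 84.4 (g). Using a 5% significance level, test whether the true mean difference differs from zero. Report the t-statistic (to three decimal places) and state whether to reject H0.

t = 2.292; reject H0

H0: μ_d = 0; H1: μ_d ≠ 0 (paired t-test on the differences, two-sided).
t = d̄/(s_d/√n) = 34.2/(84.4/√32) = 2.292
df = n − 1 = 31
Two-sided p-value ≈ 0.029
Since p ≈ 0.029 < α = 0.05, reject H0; the evidence is statistically significant.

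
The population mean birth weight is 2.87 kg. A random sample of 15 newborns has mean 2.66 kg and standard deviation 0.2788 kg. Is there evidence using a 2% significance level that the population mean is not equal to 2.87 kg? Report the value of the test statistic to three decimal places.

H0: μ = 2.87; H1: μ ≠ 2.87 (one-sample t-test, two-sided).
t = (x̄ − μ₀)/(s/√n) = (2.66 − 2.87)/(0.2788/√15) = -2.917
df = n − 1 = 14
Two-sided p-value ≈ 0.0113
Since p ≈ 0.0113 < α = 0.02, reject H0; the evidence is statistically significant.

-2.917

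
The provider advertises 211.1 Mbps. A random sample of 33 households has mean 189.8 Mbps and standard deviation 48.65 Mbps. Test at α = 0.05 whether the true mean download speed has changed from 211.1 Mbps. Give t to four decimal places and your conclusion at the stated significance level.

t = -2.5151; reject H0

H0: μ = 211.1; H1: μ ≠ 211.1 (one-sample t-test, two-sided).
t = (x̄ − μ₀)/(s/√n) = (189.8 − 211.1)/(48.65/√33) = -2.5151
df = n − 1 = 32
Two-sided p-value ≈ 0.0171
Since p ≈ 0.0171 < α = 0.05, reject H0; the data support H1.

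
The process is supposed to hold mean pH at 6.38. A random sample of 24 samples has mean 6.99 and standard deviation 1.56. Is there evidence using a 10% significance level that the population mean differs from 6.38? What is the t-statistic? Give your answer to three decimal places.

1.916

H0: μ = 6.38; H1: μ ≠ 6.38 (one-sample t-test, two-sided).
t = (x̄ − μ₀)/(s/√n) = (6.99 − 6.38)/(1.56/√24) = 1.916
df = n − 1 = 23
Two-sided p-value ≈ 0.0679
Since p ≈ 0.0679 < α = 0.1, reject H0; the evidence is statistically significant.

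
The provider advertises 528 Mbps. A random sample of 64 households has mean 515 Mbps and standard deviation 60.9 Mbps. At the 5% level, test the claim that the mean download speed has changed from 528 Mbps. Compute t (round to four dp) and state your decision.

t = -1.7077; fail to reject H0

H0: μ = 528; H1: μ ≠ 528 (one-sample t-test, two-sided).
t = (x̄ − μ₀)/(s/√n) = (515 − 528)/(60.9/√64) = -1.7077
df = n − 1 = 63
Two-sided p-value ≈ 0.093
Since p ≈ 0.093 > α = 0.05, fail to reject H0; the data do not provide sufficient evidence against H0.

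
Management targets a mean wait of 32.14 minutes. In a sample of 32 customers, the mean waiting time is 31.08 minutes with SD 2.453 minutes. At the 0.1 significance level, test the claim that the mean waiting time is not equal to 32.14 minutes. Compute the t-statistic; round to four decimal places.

-2.4445

H0: μ = 32.14; H1: μ ≠ 32.14 (one-sample t-test, two-sided).
t = (x̄ − μ₀)/(s/√n) = (31.08 − 32.14)/(2.453/√32) = -2.4445
df = n − 1 = 31
Two-sided p-value ≈ 0.0204
Since p ≈ 0.0204 < α = 0.1, reject H0; the data support H1.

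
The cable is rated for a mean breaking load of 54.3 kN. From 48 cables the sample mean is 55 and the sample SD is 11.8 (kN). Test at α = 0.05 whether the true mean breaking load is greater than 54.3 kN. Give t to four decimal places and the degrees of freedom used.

H0: μ = 54.3; H1: μ > 54.3 (one-sample t-test, right-tailed).
t = (x̄ − μ₀)/(s/√n) = (55 − 54.3)/(11.8/√48) = 0.4110
df = n − 1 = 47
p-value = P(T ≥ 0.4110) ≈ 0.3415
Since p ≈ 0.3415 > α = 0.05, fail to reject H0; the evidence is not statistically significant.

t = 0.4110, df = 47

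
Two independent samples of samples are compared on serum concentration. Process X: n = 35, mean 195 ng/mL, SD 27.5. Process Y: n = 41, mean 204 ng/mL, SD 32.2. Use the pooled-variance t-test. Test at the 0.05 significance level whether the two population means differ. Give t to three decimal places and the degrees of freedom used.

Let group 1 = process X, group 2 = process Y. H0: μ_1 = μ_2; H1: μ_1 ≠ μ_2 (two-sample pooled-variance t-test, two-sided).
s_p² = [(35−1)·27.5² + (41−1)·32.2²]/(35+41−2) = 907.92
t = (195 − 204)/√[907.92·(1/35 + 1/41)] = -1.298
df = n₁ + n₂ − 2 = 74
Two-sided p-value ≈ 0.1984
Since p ≈ 0.1984 > α = 0.05, fail to reject H0; the evidence is not statistically significant.

t = -1.298, df = 74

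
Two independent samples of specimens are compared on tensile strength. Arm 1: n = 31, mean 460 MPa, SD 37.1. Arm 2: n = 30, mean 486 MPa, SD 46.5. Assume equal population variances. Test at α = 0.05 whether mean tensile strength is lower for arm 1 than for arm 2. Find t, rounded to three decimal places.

Let group 1 = arm 1, group 2 = arm 2. H0: μ_1 = μ_2; H1: μ_1 < μ_2 (two-sample pooled-variance t-test, left-tailed).
s_p² = [(31−1)·37.1² + (30−1)·46.5²]/(31+30−2) = 1762.67
t = (460 − 486)/√[1762.67·(1/31 + 1/30)] = -2.418
df = n₁ + n₂ − 2 = 59
p-value = P(T ≤ -2.418) ≈ 0.009
Since p ≈ 0.009 < α = 0.05, reject H0; the data support H1.

-2.418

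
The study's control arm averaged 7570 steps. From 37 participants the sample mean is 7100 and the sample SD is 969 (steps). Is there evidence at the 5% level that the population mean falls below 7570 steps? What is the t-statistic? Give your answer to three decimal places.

H0: μ = 7570; H1: μ < 7570 (one-sample t-test, left-tailed).
t = (x̄ − μ₀)/(s/√n) = (7100 − 7570)/(969/√37) = -2.950
df = n − 1 = 36
p-value = P(T ≤ -2.950) ≈ 0.0028
Since p ≈ 0.0028 < α = 0.05, reject H0; the data support H1.

-2.950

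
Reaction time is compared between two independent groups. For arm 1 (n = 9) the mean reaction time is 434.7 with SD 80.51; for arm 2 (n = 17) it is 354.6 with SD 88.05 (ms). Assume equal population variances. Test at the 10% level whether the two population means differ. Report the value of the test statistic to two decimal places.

2.27

Let group 1 = arm 1, group 2 = arm 2. H0: μ_1 = μ_2; H1: μ_1 ≠ μ_2 (two-sample pooled-variance t-test, two-sided).
s_p² = [(9−1)·80.51² + (17−1)·88.05²]/(9+17−2) = 7329.16
t = (434.7 − 354.6)/√[7329.16·(1/9 + 1/17)] = 2.27
df = n₁ + n₂ − 2 = 24
Two-sided p-value ≈ 0.032
Since p ≈ 0.032 < α = 0.1, reject H0; the evidence is statistically significant.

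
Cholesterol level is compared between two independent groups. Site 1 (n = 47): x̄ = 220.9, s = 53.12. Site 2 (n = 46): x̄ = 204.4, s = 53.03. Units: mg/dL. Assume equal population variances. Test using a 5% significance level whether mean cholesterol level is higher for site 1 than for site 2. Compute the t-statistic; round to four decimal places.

Let group 1 = site 1, group 2 = site 2. H0: μ_1 = μ_2; H1: μ_1 > μ_2 (two-sample pooled-variance t-test, right-tailed).
s_p² = [(47−1)·53.12² + (46−1)·53.03²]/(47+46−2) = 2817.01
t = (220.9 − 204.4)/√[2817.01·(1/47 + 1/46)] = 1.4989
df = n₁ + n₂ − 2 = 91
p-value = P(T ≥ 1.4989) ≈ 0.0687
Since p ≈ 0.0687 > α = 0.05, fail to reject H0; the data do not provide sufficient evidence against H0.

1.4989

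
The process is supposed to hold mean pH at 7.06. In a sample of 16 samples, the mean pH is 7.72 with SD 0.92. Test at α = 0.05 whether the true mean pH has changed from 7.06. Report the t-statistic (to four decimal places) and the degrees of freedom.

t = 2.8696, df = 15

H0: μ = 7.06; H1: μ ≠ 7.06 (one-sample t-test, two-sided).
t = (x̄ − μ₀)/(s/√n) = (7.72 − 7.06)/(0.92/√16) = 2.8696
df = n − 1 = 15
Two-sided p-value ≈ 0.012
Since p ≈ 0.012 < α = 0.05, reject H0; the evidence is statistically significant.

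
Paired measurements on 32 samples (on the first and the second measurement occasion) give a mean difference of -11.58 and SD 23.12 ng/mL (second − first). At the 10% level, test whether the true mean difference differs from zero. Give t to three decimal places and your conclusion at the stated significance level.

t = -2.833; reject H0

H0: μ_d = 0; H1: μ_d ≠ 0 (paired t-test on the differences, two-sided).
t = d̄/(s_d/√n) = -11.58/(23.12/√32) = -2.833
df = n − 1 = 31
Two-sided p-value ≈ 0.0080
Since p ≈ 0.0080 < α = 0.1, reject H0; the data support H1.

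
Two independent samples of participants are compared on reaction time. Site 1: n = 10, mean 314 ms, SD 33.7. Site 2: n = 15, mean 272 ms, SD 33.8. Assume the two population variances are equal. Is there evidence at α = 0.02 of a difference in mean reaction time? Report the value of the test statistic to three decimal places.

3.047

Let group 1 = site 1, group 2 = site 2. H0: μ_1 = μ_2; H1: μ_1 ≠ μ_2 (two-sample pooled-variance t-test, two-sided).
s_p² = [(10−1)·33.7² + (15−1)·33.8²]/(10+15−2) = 1139.8
t = (314 − 272)/√[1139.8·(1/10 + 1/15)] = 3.047
df = n₁ + n₂ − 2 = 23
Two-sided p-value ≈ 0.0057
Since p ≈ 0.0057 < α = 0.02, reject H0; the data support H1.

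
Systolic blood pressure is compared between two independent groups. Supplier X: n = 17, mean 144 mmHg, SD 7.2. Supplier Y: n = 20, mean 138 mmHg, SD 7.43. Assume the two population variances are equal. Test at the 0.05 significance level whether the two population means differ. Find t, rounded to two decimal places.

2.48

Let group 1 = supplier X, group 2 = supplier Y. H0: μ_1 = μ_2; H1: μ_1 ≠ μ_2 (two-sample pooled-variance t-test, two-sided).
s_p² = [(17−1)·7.2² + (20−1)·7.43²]/(17+20−2) = 53.6667
t = (144 − 138)/√[53.6667·(1/17 + 1/20)] = 2.48
df = n₁ + n₂ − 2 = 35
Two-sided p-value ≈ 0.018
Since p ≈ 0.018 < α = 0.05, reject H0; the data support H1.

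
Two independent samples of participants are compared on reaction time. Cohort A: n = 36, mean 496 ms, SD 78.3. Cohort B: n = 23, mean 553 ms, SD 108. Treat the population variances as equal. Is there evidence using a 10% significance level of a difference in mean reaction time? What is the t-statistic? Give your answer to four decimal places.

-2.3486

Let group 1 = cohort A, group 2 = cohort B. H0: μ_1 = μ_2; H1: μ_1 ≠ μ_2 (two-sample pooled-variance t-test, two-sided).
s_p² = [(36−1)·78.3² + (23−1)·108²]/(36+23−2) = 8266.48
t = (496 − 553)/√[8266.48·(1/36 + 1/23)] = -2.3486
df = n₁ + n₂ − 2 = 57
Two-sided p-value ≈ 0.0223
Since p ≈ 0.0223 < α = 0.1, reject H0; the evidence is statistically significant.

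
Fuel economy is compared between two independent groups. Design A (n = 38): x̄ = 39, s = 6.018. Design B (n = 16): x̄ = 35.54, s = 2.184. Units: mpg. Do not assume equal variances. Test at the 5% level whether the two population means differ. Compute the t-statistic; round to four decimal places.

3.0933

Let group 1 = design A, group 2 = design B. H0: μ_1 = μ_2; H1: μ_1 ≠ μ_2 (Welch's two-sample t-test, two-sided).
t = (x̄_1 − x̄_2)/√(s_1²/n_1 + s_2²/n_2) = (39 − 35.54)/√(6.018²/38 + 2.184²/16) = 3.0933
Welch–Satterthwaite df ≈ 51.37
Two-sided p-value ≈ 0.003
Since p ≈ 0.003 < α = 0.05, reject H0; the data support H1.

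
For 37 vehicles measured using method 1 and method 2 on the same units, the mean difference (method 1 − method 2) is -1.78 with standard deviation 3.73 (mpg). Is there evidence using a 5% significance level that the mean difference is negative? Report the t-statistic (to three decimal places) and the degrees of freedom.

t = -2.903, df = 36

H0: μ_d = 0; H1: μ_d < 0 (paired t-test on the differences, left-tailed).
t = d̄/(s_d/√n) = -1.78/(3.73/√37) = -2.903
df = n − 1 = 36
p-value = P(T ≤ -2.903) ≈ 0.003
Since p ≈ 0.003 < α = 0.05, reject H0; the data support H1.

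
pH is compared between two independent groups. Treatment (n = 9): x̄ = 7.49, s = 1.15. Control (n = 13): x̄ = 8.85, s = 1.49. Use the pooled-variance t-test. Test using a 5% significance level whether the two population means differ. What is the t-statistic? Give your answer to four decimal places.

-2.2990

Let group 1 = treatment, group 2 = control. H0: μ_1 = μ_2; H1: μ_1 ≠ μ_2 (two-sample pooled-variance t-test, two-sided).
s_p² = [(9−1)·1.15² + (13−1)·1.49²]/(9+13−2) = 1.86106
t = (7.49 − 8.85)/√[1.86106·(1/9 + 1/13)] = -2.2990
df = n₁ + n₂ − 2 = 20
Two-sided p-value ≈ 0.0324
Since p ≈ 0.0324 < α = 0.05, reject H0; the data support H1.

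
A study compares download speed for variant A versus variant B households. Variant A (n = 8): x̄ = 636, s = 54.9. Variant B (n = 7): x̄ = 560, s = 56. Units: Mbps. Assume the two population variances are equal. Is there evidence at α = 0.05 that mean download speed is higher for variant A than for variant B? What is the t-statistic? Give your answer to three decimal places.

Let group 1 = variant A, group 2 = variant B. H0: μ_1 = μ_2; H1: μ_1 > μ_2 (two-sample pooled-variance t-test, right-tailed).
s_p² = [(8−1)·54.9² + (7−1)·56²]/(8+7−2) = 3070.31
t = (636 − 560)/√[3070.31·(1/8 + 1/7)] = 2.650
df = n₁ + n₂ − 2 = 13
p-value = P(T ≥ 2.650) ≈ 0.0100
Since p ≈ 0.0100 < α = 0.05, reject H0; the data support H1.

2.650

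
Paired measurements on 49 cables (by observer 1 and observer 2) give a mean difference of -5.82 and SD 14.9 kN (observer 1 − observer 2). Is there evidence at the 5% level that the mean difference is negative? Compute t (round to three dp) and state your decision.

H0: μ_d = 0; H1: μ_d < 0 (paired t-test on the differences, left-tailed).
t = d̄/(s_d/√n) = -5.82/(14.9/√49) = -2.734
df = n − 1 = 48
p-value = P(T ≤ -2.734) ≈ 0.004
Since p ≈ 0.004 < α = 0.05, reject H0; the data support H1.

t = -2.734; reject H0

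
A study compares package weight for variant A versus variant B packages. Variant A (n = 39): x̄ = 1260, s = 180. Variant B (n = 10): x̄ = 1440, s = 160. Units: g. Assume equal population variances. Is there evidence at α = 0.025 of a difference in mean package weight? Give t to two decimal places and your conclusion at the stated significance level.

Let group 1 = variant A, group 2 = variant B. H0: μ_1 = μ_2; H1: μ_1 ≠ μ_2 (two-sample pooled-variance t-test, two-sided).
s_p² = [(39−1)·180² + (10−1)·160²]/(39+10−2) = 31097.9
t = (1260 − 1440)/√[31097.9·(1/39 + 1/10)] = -2.88
df = n₁ + n₂ − 2 = 47
Two-sided p-value ≈ 0.006
Since p ≈ 0.006 < α = 0.025, reject H0; the data support H1.

t = -2.88; reject H0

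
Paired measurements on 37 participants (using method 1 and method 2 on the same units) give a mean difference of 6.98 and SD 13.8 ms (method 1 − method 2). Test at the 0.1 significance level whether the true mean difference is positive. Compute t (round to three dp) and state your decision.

H0: μ_d = 0; H1: μ_d > 0 (paired t-test on the differences, right-tailed).
t = d̄/(s_d/√n) = 6.98/(13.8/√37) = 3.077
df = n − 1 = 36
p-value = P(T ≥ 3.077) ≈ 0.002
Since p ≈ 0.002 < α = 0.1, reject H0; the evidence is statistically significant.

t = 3.077; reject H0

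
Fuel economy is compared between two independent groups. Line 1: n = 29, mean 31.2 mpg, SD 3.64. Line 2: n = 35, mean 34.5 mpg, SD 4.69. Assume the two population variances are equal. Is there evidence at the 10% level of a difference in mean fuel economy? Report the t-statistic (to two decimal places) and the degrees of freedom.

t = -3.09, df = 62

Let group 1 = line 1, group 2 = line 2. H0: μ_1 = μ_2; H1: μ_1 ≠ μ_2 (two-sample pooled-variance t-test, two-sided).
s_p² = [(29−1)·3.64² + (35−1)·4.69²]/(29+35−2) = 18.0461
t = (31.2 − 34.5)/√[18.0461·(1/29 + 1/35)] = -3.09
df = n₁ + n₂ − 2 = 62
Two-sided p-value ≈ 0.003
Since p ≈ 0.003 < α = 0.1, reject H0; the evidence is statistically significant.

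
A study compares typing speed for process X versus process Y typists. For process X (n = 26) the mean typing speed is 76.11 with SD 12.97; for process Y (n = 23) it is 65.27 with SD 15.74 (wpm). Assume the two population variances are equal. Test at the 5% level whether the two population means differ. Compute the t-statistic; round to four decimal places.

2.6420

Let group 1 = process X, group 2 = process Y. H0: μ_1 = μ_2; H1: μ_1 ≠ μ_2 (two-sample pooled-variance t-test, two-sided).
s_p² = [(26−1)·12.97² + (23−1)·15.74²]/(26+23−2) = 205.446
t = (76.11 − 65.27)/√[205.446·(1/26 + 1/23)] = 2.6420
df = n₁ + n₂ − 2 = 47
Two-sided p-value ≈ 0.011
Since p ≈ 0.011 < α = 0.05, reject H0; the evidence is statistically significant.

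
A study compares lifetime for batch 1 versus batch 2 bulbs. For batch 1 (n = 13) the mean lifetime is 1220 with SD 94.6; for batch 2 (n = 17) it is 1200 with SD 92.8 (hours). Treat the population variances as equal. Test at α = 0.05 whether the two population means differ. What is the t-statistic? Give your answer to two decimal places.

Let group 1 = batch 1, group 2 = batch 2. H0: μ_1 = μ_2; H1: μ_1 ≠ μ_2 (two-sample pooled-variance t-test, two-sided).
s_p² = [(13−1)·94.6² + (17−1)·92.8²]/(13+17−2) = 8756.41
t = (1220 − 1200)/√[8756.41·(1/13 + 1/17)] = 0.58
df = n₁ + n₂ − 2 = 28
Two-sided p-value ≈ 0.566
Since p ≈ 0.566 > α = 0.05, fail to reject H0; the evidence is not statistically significant.

0.58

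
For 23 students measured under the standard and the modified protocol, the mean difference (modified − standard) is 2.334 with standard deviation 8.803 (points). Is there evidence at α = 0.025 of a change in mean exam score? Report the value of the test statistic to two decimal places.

H0: μ_d = 0; H1: μ_d ≠ 0 (paired t-test on the differences, two-sided).
t = d̄/(s_d/√n) = 2.334/(8.803/√23) = 1.27
df = n − 1 = 22
Two-sided p-value ≈ 0.217
Since p ≈ 0.217 > α = 0.025, fail to reject H0; the evidence is not statistically significant.

1.27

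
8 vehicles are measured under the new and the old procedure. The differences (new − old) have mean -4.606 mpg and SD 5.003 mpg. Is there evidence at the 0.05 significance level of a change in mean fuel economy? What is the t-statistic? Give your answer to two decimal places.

-2.60

H0: μ_d = 0; H1: μ_d ≠ 0 (paired t-test on the differences, two-sided).
t = d̄/(s_d/√n) = -4.606/(5.003/√8) = -2.60
df = n − 1 = 7
Two-sided p-value ≈ 0.0352
Since p ≈ 0.0352 < α = 0.05, reject H0; the evidence is statistically significant.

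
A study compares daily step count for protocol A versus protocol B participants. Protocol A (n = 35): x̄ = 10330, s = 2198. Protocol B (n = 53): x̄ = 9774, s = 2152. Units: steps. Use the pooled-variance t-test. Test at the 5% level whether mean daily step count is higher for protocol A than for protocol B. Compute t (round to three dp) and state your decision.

t = 1.176; fail to reject H0

Let group 1 = protocol A, group 2 = protocol B. H0: μ_1 = μ_2; H1: μ_1 > μ_2 (two-sample pooled-variance t-test, right-tailed).
s_p² = [(35−1)·2198² + (53−1)·2152²]/(35+53−2) = 4710210
t = (10330 − 9774)/√[4710210·(1/35 + 1/53)] = 1.176
df = n₁ + n₂ − 2 = 86
p-value = P(T ≥ 1.176) ≈ 0.121
Since p ≈ 0.121 > α = 0.05, fail to reject H0; the evidence is not statistically significant.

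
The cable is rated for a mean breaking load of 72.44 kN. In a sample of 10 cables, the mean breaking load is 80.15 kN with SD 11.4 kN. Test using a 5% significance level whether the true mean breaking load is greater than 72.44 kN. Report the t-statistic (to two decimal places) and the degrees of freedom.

H0: μ = 72.44; H1: μ > 72.44 (one-sample t-test, right-tailed).
t = (x̄ − μ₀)/(s/√n) = (80.15 − 72.44)/(11.4/√10) = 2.14
df = n − 1 = 9
p-value = P(T ≥ 2.14) ≈ 0.0306
Since p ≈ 0.0306 < α = 0.05, reject H0; the data support H1.

t = 2.14, df = 9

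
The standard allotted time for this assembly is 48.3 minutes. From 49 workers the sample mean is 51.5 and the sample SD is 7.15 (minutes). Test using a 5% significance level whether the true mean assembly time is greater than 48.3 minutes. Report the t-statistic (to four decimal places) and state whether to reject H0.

t = 3.1329; reject H0

H0: μ = 48.3; H1: μ > 48.3 (one-sample t-test, right-tailed).
t = (x̄ − μ₀)/(s/√n) = (51.5 − 48.3)/(7.15/√49) = 3.1329
df = n − 1 = 48
p-value = P(T ≥ 3.1329) ≈ 0.001
Since p ≈ 0.001 < α = 0.05, reject H0; the evidence is statistically significant.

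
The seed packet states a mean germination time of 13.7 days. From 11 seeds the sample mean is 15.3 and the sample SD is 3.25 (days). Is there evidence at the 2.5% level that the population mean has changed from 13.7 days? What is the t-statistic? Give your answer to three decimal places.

H0: μ = 13.7; H1: μ ≠ 13.7 (one-sample t-test, two-sided).
t = (x̄ − μ₀)/(s/√n) = (15.3 − 13.7)/(3.25/√11) = 1.633
df = n − 1 = 10
Two-sided p-value ≈ 0.1336
Since p ≈ 0.1336 > α = 0.025, fail to reject H0; the evidence is not statistically significant.

1.633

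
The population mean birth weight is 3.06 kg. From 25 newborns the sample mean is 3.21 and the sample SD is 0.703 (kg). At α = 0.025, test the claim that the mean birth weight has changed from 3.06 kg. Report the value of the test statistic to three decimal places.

H0: μ = 3.06; H1: μ ≠ 3.06 (one-sample t-test, two-sided).
t = (x̄ − μ₀)/(s/√n) = (3.21 − 3.06)/(0.703/√25) = 1.067
df = n − 1 = 24
Two-sided p-value ≈ 0.2967
Since p ≈ 0.2967 > α = 0.025, fail to reject H0; the data do not provide sufficient evidence against H0.

1.067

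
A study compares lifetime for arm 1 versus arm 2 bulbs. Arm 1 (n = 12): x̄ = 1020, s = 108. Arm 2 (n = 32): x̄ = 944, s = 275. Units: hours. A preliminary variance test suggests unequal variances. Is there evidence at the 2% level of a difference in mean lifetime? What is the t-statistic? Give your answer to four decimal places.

Let group 1 = arm 1, group 2 = arm 2. H0: μ_1 = μ_2; H1: μ_1 ≠ μ_2 (Welch's two-sample t-test, two-sided).
t = (x̄_1 − x̄_2)/√(s_1²/n_1 + s_2²/n_2) = (1020 − 944)/√(108²/12 + 275²/32) = 1.3160
Welch–Satterthwaite df ≈ 41.81
Two-sided p-value ≈ 0.195
Since p ≈ 0.195 > α = 0.02, fail to reject H0; the evidence is not statistically significant.

1.3160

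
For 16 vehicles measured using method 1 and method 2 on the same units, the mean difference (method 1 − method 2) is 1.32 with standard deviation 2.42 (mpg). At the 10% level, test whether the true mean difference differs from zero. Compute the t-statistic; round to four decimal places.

H0: μ_d = 0; H1: μ_d ≠ 0 (paired t-test on the differences, two-sided).
t = d̄/(s_d/√n) = 1.32/(2.42/√16) = 2.1818
df = n − 1 = 15
Two-sided p-value ≈ 0.045
Since p ≈ 0.045 < α = 0.1, reject H0; the evidence is statistically significant.

2.1818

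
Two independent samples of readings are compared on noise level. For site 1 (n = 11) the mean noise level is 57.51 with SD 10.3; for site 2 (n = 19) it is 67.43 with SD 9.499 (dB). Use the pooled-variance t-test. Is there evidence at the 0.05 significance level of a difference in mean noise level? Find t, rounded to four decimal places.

-2.6738

Let group 1 = site 1, group 2 = site 2. H0: μ_1 = μ_2; H1: μ_1 ≠ μ_2 (two-sample pooled-variance t-test, two-sided).
s_p² = [(11−1)·10.3² + (19−1)·9.499²]/(11+19−2) = 95.8949
t = (57.51 − 67.43)/√[95.8949·(1/11 + 1/19)] = -2.6738
df = n₁ + n₂ − 2 = 28
Two-sided p-value ≈ 0.0124
Since p ≈ 0.0124 < α = 0.05, reject H0; the evidence is statistically significant.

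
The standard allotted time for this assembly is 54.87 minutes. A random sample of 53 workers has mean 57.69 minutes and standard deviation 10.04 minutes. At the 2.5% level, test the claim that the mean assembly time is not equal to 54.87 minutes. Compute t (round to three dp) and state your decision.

t = 2.045; fail to reject H0

H0: μ = 54.87; H1: μ ≠ 54.87 (one-sample t-test, two-sided).
t = (x̄ − μ₀)/(s/√n) = (57.69 − 54.87)/(10.04/√53) = 2.045
df = n − 1 = 52
Two-sided p-value ≈ 0.046
Since p ≈ 0.046 > α = 0.025, fail to reject H0; the data do not provide sufficient evidence against H0.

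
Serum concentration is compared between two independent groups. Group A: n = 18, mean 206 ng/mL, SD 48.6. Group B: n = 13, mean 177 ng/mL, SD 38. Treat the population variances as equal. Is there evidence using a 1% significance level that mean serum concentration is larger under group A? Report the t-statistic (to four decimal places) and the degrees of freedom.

Let group 1 = group A, group 2 = group B. H0: μ_1 = μ_2; H1: μ_1 > μ_2 (two-sample pooled-variance t-test, right-tailed).
s_p² = [(18−1)·48.6² + (13−1)·38²]/(18+13−2) = 1982.11
t = (206 − 177)/√[1982.11·(1/18 + 1/13)] = 1.7896
df = n₁ + n₂ − 2 = 29
p-value = P(T ≥ 1.7896) ≈ 0.0420
Since p ≈ 0.0420 > α = 0.01, fail to reject H0; the data do not provide sufficient evidence against H0.

t = 1.7896, df = 29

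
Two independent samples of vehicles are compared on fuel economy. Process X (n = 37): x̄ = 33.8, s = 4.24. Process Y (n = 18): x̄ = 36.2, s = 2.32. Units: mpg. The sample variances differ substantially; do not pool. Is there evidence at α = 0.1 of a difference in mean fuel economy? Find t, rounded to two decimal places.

Let group 1 = process X, group 2 = process Y. H0: μ_1 = μ_2; H1: μ_1 ≠ μ_2 (Welch's two-sample t-test, two-sided).
t = (x̄_1 − x̄_2)/√(s_1²/n_1 + s_2²/n_2) = (33.8 − 36.2)/√(4.24²/37 + 2.32²/18) = -2.71
Welch–Satterthwaite df ≈ 52.13
Two-sided p-value ≈ 0.0091
Since p ≈ 0.0091 < α = 0.1, reject H0; the data support H1.

-2.71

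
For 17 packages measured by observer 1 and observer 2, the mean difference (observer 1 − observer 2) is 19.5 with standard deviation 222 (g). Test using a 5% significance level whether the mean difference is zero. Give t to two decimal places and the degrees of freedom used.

H0: μ_d = 0; H1: μ_d ≠ 0 (paired t-test on the differences, two-sided).
t = d̄/(s_d/√n) = 19.5/(222/√17) = 0.36
df = n − 1 = 16
Two-sided p-value ≈ 0.722
Since p ≈ 0.722 > α = 0.05, fail to reject H0; the data do not provide sufficient evidence against H0.

t = 0.36, df = 16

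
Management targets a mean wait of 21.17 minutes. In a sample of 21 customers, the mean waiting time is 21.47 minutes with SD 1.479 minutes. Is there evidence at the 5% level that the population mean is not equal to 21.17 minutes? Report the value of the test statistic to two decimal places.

H0: μ = 21.17; H1: μ ≠ 21.17 (one-sample t-test, two-sided).
t = (x̄ − μ₀)/(s/√n) = (21.47 − 21.17)/(1.479/√21) = 0.93
df = n − 1 = 20
Two-sided p-value ≈ 0.3637
Since p ≈ 0.3637 > α = 0.05, fail to reject H0; the evidence is not statistically significant.

0.93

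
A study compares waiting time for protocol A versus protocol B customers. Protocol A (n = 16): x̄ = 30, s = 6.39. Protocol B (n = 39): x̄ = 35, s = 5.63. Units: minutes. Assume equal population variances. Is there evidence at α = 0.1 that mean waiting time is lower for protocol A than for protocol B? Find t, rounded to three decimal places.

Let group 1 = protocol A, group 2 = protocol B. H0: μ_1 = μ_2; H1: μ_1 < μ_2 (two-sample pooled-variance t-test, left-tailed).
s_p² = [(16−1)·6.39² + (39−1)·5.63²]/(16+39−2) = 34.2823
t = (30 − 35)/√[34.2823·(1/16 + 1/39)] = -2.876
df = n₁ + n₂ − 2 = 53
p-value = P(T ≤ -2.876) ≈ 0.0029
Since p ≈ 0.0029 < α = 0.1, reject H0; the evidence is statistically significant.

-2.876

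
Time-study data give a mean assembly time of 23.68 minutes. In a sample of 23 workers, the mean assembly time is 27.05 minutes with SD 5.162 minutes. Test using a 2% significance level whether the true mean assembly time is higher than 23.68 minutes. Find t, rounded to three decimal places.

3.131

H0: μ = 23.68; H1: μ > 23.68 (one-sample t-test, right-tailed).
t = (x̄ − μ₀)/(s/√n) = (27.05 − 23.68)/(5.162/√23) = 3.131
df = n − 1 = 22
p-value = P(T ≥ 3.131) ≈ 0.002
Since p ≈ 0.002 < α = 0.02, reject H0; the evidence is statistically significant.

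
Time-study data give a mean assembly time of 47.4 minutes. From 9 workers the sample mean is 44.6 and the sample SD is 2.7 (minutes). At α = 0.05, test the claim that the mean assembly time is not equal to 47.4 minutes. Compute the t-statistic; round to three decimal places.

-3.111

H0: μ = 47.4; H1: μ ≠ 47.4 (one-sample t-test, two-sided).
t = (x̄ − μ₀)/(s/√n) = (44.6 − 47.4)/(2.7/√9) = -3.111
df = n − 1 = 8
Two-sided p-value ≈ 0.0144
Since p ≈ 0.0144 < α = 0.05, reject H0; the data support H1.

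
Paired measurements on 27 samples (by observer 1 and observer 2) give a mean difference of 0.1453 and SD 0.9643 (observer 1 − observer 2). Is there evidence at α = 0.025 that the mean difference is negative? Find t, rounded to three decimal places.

0.783

H0: μ_d = 0; H1: μ_d < 0 (paired t-test on the differences, left-tailed).
t = d̄/(s_d/√n) = 0.1453/(0.9643/√27) = 0.783
df = n − 1 = 26
p-value = P(T ≤ 0.783) ≈ 0.780
Since p ≈ 0.780 > α = 0.025, fail to reject H0; the evidence is not statistically significant.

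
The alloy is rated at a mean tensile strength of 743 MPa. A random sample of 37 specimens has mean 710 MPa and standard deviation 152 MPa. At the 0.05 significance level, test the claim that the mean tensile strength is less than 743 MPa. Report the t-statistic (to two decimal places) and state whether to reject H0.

t = -1.32; fail to reject H0

H0: μ = 743; H1: μ < 743 (one-sample t-test, left-tailed).
t = (x̄ − μ₀)/(s/√n) = (710 − 743)/(152/√37) = -1.32
df = n − 1 = 36
p-value = P(T ≤ -1.32) ≈ 0.097
Since p ≈ 0.097 > α = 0.05, fail to reject H0; the data do not provide sufficient evidence against H0.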